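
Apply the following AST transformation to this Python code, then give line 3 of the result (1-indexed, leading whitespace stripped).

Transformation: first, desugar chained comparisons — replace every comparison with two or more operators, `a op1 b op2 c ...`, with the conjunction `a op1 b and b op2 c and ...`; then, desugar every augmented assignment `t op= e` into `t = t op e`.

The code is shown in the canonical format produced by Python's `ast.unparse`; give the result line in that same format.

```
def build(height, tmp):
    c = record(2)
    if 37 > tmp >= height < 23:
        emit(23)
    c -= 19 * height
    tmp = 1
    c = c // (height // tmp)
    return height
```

if 37 > tmp and tmp >= height and (height < 23):

Transformed code:
def build(height, tmp):
    c = record(2)
    if 37 > tmp and tmp >= height and (height < 23):
        emit(23)
    c = c - 19 * height
    tmp = 1
    c = c // (height // tmp)
    return height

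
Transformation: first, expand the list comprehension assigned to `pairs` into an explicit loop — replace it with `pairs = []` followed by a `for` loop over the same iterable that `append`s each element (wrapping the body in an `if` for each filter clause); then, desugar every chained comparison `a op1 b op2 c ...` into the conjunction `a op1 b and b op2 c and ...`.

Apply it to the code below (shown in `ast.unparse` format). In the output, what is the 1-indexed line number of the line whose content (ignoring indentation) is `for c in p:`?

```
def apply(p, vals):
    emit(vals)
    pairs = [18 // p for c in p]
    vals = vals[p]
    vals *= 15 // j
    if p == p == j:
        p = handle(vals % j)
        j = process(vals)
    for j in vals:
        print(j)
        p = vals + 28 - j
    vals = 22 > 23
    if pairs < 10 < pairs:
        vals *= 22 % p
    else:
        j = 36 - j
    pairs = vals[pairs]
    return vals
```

Transformed code:
def apply(p, vals):
    emit(vals)
    pairs = []
    for c in p:
        pairs.append(18 // p)
    vals = vals[p]
    vals *= 15 // j
    if p == p and p == j:
        p = handle(vals % j)
        j = process(vals)
    for j in vals:
        print(j)
        p = vals + 28 - j
    vals = 22 > 23
    if pairs < 10 and 10 < pairs:
        vals *= 22 % p
    else:
        j = 36 - j
    pairs = vals[pairs]
    return vals

4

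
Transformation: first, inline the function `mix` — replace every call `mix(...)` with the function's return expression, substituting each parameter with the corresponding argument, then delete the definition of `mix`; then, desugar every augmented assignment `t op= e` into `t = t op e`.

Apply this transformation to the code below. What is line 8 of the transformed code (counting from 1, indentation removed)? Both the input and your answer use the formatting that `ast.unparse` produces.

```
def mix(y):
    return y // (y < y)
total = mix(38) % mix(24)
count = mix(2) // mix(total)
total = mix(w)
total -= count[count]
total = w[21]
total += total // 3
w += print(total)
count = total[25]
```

Transformed code:
total = 38 // (38 < 38) % (24 // (24 < 24))
count = 2 // (2 < 2) // (total // (total < total))
total = w // (w < w)
total = total - count[count]
total = w[21]
total = total + total // 3
w = w + print(total)
count = total[25]

count = total[25]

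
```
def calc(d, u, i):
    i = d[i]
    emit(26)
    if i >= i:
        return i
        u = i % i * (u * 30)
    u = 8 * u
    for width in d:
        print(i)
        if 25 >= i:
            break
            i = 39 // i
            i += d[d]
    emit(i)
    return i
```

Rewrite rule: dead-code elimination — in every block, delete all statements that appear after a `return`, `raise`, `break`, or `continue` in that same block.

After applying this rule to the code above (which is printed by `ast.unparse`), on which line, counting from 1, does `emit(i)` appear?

Transformed code:
def calc(d, u, i):
    i = d[i]
    emit(26)
    if i >= i:
        return i
    u = 8 * u
    for width in d:
        print(i)
        if 25 >= i:
            break
    emit(i)
    return i

11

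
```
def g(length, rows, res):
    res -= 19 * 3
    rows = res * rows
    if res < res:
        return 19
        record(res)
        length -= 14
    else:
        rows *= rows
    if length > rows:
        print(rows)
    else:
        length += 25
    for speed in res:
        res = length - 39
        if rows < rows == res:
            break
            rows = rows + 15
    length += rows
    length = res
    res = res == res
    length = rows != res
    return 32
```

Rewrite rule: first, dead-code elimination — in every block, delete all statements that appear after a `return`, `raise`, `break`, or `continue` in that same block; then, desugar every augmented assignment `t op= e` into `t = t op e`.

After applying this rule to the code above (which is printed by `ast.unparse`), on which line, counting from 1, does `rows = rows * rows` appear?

7

Transformed code:
def g(length, rows, res):
    res = res - 19 * 3
    rows = res * rows
    if res < res:
        return 19
    else:
        rows = rows * rows
    if length > rows:
        print(rows)
    else:
        length = length + 25
    for speed in res:
        res = length - 39
        if rows < rows == res:
            break
    length = length + rows
    length = res
    res = res == res
    length = rows != res
    return 32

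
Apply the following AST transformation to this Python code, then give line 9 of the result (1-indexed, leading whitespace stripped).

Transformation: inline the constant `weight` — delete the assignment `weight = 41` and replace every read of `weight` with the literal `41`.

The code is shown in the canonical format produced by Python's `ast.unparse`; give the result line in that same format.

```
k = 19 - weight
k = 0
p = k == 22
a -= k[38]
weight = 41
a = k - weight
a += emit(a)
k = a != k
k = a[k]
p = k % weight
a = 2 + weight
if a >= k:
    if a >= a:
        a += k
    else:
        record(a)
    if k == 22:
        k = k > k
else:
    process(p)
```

p = k % 41

Transformed code:
k = 19 - 41
k = 0
p = k == 22
a -= k[38]
a = k - 41
a += emit(a)
k = a != k
k = a[k]
p = k % 41
a = 2 + 41
if a >= k:
    if a >= a:
        a += k
    else:
        record(a)
    if k == 22:
        k = k > k
else:
    process(p)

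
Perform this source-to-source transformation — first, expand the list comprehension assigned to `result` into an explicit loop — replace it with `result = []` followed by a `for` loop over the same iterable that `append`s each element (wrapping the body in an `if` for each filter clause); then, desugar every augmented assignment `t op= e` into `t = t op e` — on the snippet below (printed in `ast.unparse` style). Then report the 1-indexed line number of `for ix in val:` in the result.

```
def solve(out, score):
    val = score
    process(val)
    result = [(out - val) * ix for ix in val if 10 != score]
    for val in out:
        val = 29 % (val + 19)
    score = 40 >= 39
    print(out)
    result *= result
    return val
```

Transformed code:
def solve(out, score):
    val = score
    process(val)
    result = []
    for ix in val:
        if 10 != score:
            result.append((out - val) * ix)
    for val in out:
        val = 29 % (val + 19)
    score = 40 >= 39
    print(out)
    result = result * result
    return val

5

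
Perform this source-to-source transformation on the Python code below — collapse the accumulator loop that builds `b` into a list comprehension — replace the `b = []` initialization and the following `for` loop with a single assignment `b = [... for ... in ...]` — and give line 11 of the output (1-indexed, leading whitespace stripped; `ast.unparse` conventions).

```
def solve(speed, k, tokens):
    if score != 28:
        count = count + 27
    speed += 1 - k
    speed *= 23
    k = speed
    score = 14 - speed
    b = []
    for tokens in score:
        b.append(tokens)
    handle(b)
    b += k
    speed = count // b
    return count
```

speed = count // b

Transformed code:
def solve(speed, k, tokens):
    if score != 28:
        count = count + 27
    speed += 1 - k
    speed *= 23
    k = speed
    score = 14 - speed
    b = [tokens for tokens in score]
    handle(b)
    b += k
    speed = count // b
    return count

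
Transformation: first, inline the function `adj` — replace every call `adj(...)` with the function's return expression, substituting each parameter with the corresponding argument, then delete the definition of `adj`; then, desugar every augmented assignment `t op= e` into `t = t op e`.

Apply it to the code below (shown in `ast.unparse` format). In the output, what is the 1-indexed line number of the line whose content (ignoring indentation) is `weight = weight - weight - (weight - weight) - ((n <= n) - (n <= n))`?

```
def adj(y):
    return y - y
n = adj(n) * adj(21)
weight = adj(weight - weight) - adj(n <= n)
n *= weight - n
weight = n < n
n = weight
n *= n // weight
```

Transformed code:
n = (n - n) * (21 - 21)
weight = weight - weight - (weight - weight) - ((n <= n) - (n <= n))
n = n * (weight - n)
weight = n < n
n = weight
n = n * (n // weight)

2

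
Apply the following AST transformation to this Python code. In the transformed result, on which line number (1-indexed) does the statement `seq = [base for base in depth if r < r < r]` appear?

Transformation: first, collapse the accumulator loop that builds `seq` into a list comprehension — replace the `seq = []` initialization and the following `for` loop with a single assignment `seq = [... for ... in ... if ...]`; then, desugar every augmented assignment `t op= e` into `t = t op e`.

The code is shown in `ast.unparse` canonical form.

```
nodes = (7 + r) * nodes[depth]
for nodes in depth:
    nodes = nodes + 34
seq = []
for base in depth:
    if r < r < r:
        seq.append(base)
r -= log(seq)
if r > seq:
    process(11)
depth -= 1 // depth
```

4

Transformed code:
nodes = (7 + r) * nodes[depth]
for nodes in depth:
    nodes = nodes + 34
seq = [base for base in depth if r < r < r]
r = r - log(seq)
if r > seq:
    process(11)
depth = depth - 1 // depth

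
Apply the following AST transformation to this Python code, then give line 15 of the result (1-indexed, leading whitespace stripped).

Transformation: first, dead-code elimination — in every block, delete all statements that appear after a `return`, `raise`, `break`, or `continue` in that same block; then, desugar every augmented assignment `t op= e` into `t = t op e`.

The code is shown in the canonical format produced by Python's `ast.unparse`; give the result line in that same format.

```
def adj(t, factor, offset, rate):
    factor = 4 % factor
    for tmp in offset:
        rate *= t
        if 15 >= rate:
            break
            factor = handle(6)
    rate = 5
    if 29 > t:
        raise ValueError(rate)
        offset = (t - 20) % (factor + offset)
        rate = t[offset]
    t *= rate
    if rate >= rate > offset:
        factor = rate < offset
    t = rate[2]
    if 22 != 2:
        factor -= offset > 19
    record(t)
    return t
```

Transformed code:
def adj(t, factor, offset, rate):
    factor = 4 % factor
    for tmp in offset:
        rate = rate * t
        if 15 >= rate:
            break
    rate = 5
    if 29 > t:
        raise ValueError(rate)
    t = t * rate
    if rate >= rate > offset:
        factor = rate < offset
    t = rate[2]
    if 22 != 2:
        factor = factor - (offset > 19)
    record(t)
    return t

factor = factor - (offset > 19)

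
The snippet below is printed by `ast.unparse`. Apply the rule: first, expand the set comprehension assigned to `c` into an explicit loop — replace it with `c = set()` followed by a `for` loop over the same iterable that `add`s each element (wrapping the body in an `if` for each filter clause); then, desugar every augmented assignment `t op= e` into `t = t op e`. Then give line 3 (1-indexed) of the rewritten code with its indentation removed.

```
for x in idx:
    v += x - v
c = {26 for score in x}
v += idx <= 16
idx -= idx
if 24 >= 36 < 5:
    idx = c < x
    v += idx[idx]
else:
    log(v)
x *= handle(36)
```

c = set()

Transformed code:
for x in idx:
    v = v + (x - v)
c = set()
for score in x:
    c.add(26)
v = v + (idx <= 16)
idx = idx - idx
if 24 >= 36 < 5:
    idx = c < x
    v = v + idx[idx]
else:
    log(v)
x = x * handle(36)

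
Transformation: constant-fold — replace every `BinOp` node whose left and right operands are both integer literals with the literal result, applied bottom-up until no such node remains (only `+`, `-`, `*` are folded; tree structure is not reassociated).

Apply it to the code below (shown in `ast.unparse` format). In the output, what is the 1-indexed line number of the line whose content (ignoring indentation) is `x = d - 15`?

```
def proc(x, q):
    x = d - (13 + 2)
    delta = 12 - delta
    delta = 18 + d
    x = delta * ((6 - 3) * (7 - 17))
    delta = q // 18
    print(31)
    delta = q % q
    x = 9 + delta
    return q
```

Transformed code:
def proc(x, q):
    x = d - 15
    delta = 12 - delta
    delta = 18 + d
    x = delta * -30
    delta = q // 18
    print(31)
    delta = q % q
    x = 9 + delta
    return q

2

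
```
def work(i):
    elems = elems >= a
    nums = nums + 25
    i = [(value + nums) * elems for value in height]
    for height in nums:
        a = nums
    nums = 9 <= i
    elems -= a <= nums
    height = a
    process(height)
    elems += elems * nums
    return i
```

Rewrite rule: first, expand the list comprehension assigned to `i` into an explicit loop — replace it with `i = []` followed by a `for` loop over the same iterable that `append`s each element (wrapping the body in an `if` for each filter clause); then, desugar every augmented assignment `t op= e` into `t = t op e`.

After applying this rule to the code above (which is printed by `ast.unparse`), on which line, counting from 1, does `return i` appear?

14

Transformed code:
def work(i):
    elems = elems >= a
    nums = nums + 25
    i = []
    for value in height:
        i.append((value + nums) * elems)
    for height in nums:
        a = nums
    nums = 9 <= i
    elems = elems - (a <= nums)
    height = a
    process(height)
    elems = elems + elems * nums
    return i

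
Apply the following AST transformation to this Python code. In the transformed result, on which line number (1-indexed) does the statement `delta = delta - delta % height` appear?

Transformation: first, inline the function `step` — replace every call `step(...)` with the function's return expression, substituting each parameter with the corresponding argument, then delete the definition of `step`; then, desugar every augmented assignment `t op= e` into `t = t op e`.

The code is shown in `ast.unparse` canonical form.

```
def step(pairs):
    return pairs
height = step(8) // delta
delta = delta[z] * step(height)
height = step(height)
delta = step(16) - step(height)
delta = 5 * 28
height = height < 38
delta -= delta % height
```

Transformed code:
height = 8 // delta
delta = delta[z] * height
height = height
delta = 16 - height
delta = 5 * 28
height = height < 38
delta = delta - delta % height

7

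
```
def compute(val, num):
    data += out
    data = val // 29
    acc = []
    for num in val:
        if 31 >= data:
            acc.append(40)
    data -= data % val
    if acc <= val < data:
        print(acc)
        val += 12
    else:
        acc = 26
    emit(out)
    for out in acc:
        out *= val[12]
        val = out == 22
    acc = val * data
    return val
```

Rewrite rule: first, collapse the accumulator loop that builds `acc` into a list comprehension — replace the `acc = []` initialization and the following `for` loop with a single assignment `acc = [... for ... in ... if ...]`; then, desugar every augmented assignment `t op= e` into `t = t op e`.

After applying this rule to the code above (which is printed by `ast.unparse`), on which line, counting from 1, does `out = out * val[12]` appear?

Transformed code:
def compute(val, num):
    data = data + out
    data = val // 29
    acc = [40 for num in val if 31 >= data]
    data = data - data % val
    if acc <= val < data:
        print(acc)
        val = val + 12
    else:
        acc = 26
    emit(out)
    for out in acc:
        out = out * val[12]
        val = out == 22
    acc = val * data
    return val

13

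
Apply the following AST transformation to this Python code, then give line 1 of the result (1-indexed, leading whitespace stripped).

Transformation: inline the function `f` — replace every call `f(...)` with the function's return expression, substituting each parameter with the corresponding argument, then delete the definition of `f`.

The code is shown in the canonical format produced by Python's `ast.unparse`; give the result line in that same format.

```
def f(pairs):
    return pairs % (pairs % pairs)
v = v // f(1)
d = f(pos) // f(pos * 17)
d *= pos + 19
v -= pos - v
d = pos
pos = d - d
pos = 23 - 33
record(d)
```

Transformed code:
v = v // (1 % (1 % 1))
d = pos % (pos % pos) // (pos * 17 % (pos * 17 % (pos * 17)))
d *= pos + 19
v -= pos - v
d = pos
pos = d - d
pos = 23 - 33
record(d)

v = v // (1 % (1 % 1))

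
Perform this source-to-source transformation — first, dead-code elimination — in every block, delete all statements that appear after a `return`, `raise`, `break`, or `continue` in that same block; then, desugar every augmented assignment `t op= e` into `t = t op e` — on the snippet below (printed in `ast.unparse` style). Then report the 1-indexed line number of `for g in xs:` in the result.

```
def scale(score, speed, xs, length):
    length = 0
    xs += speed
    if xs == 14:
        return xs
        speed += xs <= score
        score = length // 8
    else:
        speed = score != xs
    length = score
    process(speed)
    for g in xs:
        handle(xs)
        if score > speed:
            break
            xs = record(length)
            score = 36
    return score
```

10

Transformed code:
def scale(score, speed, xs, length):
    length = 0
    xs = xs + speed
    if xs == 14:
        return xs
    else:
        speed = score != xs
    length = score
    process(speed)
    for g in xs:
        handle(xs)
        if score > speed:
            break
    return score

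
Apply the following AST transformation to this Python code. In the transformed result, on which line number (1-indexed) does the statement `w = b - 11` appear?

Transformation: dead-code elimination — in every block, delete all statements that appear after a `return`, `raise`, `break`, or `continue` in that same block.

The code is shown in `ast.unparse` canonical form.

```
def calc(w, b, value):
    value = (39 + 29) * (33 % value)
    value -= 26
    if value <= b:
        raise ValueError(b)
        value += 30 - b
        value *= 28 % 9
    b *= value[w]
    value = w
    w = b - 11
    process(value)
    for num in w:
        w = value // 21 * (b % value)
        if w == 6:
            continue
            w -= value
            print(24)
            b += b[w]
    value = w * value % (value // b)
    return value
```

Transformed code:
def calc(w, b, value):
    value = (39 + 29) * (33 % value)
    value -= 26
    if value <= b:
        raise ValueError(b)
    b *= value[w]
    value = w
    w = b - 11
    process(value)
    for num in w:
        w = value // 21 * (b % value)
        if w == 6:
            continue
    value = w * value % (value // b)
    return value

8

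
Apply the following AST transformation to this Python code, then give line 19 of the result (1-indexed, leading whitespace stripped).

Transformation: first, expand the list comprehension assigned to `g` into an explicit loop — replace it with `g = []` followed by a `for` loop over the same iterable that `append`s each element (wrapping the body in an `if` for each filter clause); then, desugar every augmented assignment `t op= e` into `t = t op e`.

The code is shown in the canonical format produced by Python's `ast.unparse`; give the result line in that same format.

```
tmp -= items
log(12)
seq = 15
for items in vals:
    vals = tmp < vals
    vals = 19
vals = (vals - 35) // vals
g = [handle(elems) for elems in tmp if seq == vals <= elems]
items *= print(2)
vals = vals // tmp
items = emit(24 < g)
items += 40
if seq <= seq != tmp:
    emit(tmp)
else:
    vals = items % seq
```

Transformed code:
tmp = tmp - items
log(12)
seq = 15
for items in vals:
    vals = tmp < vals
    vals = 19
vals = (vals - 35) // vals
g = []
for elems in tmp:
    if seq == vals <= elems:
        g.append(handle(elems))
items = items * print(2)
vals = vals // tmp
items = emit(24 < g)
items = items + 40
if seq <= seq != tmp:
    emit(tmp)
else:
    vals = items % seq

vals = items % seq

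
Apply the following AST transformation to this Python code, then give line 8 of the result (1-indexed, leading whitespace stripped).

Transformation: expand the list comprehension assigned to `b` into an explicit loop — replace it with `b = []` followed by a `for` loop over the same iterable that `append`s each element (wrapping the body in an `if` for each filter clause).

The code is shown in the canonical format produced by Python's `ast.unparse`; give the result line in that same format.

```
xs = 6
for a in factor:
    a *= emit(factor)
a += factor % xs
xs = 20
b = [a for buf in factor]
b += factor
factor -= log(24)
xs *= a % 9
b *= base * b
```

Transformed code:
xs = 6
for a in factor:
    a *= emit(factor)
a += factor % xs
xs = 20
b = []
for buf in factor:
    b.append(a)
b += factor
factor -= log(24)
xs *= a % 9
b *= base * b

b.append(a)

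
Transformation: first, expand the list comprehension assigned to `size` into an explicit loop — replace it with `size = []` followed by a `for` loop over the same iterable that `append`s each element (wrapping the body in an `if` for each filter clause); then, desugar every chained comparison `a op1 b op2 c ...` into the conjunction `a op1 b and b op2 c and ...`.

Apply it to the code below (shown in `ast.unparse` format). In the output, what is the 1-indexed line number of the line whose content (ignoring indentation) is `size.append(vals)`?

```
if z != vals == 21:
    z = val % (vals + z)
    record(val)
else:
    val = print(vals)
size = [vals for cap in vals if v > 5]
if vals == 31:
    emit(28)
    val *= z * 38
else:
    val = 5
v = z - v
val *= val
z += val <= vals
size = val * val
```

Transformed code:
if z != vals and vals == 21:
    z = val % (vals + z)
    record(val)
else:
    val = print(vals)
size = []
for cap in vals:
    if v > 5:
        size.append(vals)
if vals == 31:
    emit(28)
    val *= z * 38
else:
    val = 5
v = z - v
val *= val
z += val <= vals
size = val * val

9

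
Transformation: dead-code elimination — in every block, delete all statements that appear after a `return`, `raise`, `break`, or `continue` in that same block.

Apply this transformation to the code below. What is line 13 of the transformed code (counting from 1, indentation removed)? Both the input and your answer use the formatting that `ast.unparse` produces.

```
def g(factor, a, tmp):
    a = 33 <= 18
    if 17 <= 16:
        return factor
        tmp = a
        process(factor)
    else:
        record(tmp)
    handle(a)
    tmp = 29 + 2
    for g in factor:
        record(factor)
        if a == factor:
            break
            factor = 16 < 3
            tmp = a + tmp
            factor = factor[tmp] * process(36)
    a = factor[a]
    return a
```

a = factor[a]

Transformed code:
def g(factor, a, tmp):
    a = 33 <= 18
    if 17 <= 16:
        return factor
    else:
        record(tmp)
    handle(a)
    tmp = 29 + 2
    for g in factor:
        record(factor)
        if a == factor:
            break
    a = factor[a]
    return a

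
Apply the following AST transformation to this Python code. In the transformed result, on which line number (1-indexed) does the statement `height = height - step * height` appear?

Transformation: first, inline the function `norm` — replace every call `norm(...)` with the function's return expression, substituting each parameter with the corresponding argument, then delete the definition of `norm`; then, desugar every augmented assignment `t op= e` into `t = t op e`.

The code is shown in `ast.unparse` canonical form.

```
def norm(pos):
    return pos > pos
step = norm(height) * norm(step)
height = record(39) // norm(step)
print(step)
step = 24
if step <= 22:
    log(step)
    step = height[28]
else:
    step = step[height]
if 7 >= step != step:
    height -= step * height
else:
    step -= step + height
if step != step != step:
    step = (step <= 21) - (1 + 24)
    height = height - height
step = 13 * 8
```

11

Transformed code:
step = (height > height) * (step > step)
height = record(39) // (step > step)
print(step)
step = 24
if step <= 22:
    log(step)
    step = height[28]
else:
    step = step[height]
if 7 >= step != step:
    height = height - step * height
else:
    step = step - (step + height)
if step != step != step:
    step = (step <= 21) - (1 + 24)
    height = height - height
step = 13 * 8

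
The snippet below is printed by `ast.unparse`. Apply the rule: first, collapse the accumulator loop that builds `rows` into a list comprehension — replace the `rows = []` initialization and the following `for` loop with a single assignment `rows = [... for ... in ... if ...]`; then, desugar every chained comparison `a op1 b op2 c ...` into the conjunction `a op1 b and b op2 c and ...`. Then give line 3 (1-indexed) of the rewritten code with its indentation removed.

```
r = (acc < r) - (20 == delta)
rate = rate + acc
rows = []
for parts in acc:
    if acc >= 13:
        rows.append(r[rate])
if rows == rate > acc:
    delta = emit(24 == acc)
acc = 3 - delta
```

rows = [r[rate] for parts in acc if acc >= 13]

Transformed code:
r = (acc < r) - (20 == delta)
rate = rate + acc
rows = [r[rate] for parts in acc if acc >= 13]
if rows == rate and rate > acc:
    delta = emit(24 == acc)
acc = 3 - delta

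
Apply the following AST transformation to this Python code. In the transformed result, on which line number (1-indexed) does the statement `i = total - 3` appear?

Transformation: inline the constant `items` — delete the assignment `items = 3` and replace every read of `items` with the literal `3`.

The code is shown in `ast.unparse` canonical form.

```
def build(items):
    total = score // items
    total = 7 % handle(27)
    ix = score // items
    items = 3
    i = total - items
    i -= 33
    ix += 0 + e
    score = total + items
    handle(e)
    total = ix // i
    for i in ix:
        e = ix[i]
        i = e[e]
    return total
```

5

Transformed code:
def build(items):
    total = score // 3
    total = 7 % handle(27)
    ix = score // 3
    i = total - 3
    i -= 33
    ix += 0 + e
    score = total + 3
    handle(e)
    total = ix // i
    for i in ix:
        e = ix[i]
        i = e[e]
    return total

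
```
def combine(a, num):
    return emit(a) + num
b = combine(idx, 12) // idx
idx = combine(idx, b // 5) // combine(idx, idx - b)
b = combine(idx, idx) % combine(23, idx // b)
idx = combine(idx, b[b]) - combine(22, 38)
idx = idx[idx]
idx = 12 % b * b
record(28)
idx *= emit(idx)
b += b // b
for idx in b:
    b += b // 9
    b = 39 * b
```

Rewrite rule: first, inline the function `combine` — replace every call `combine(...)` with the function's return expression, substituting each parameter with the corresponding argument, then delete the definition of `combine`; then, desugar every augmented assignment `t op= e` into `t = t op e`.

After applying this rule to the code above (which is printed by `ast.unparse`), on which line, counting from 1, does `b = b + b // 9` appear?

11

Transformed code:
b = (emit(idx) + 12) // idx
idx = (emit(idx) + b // 5) // (emit(idx) + (idx - b))
b = (emit(idx) + idx) % (emit(23) + idx // b)
idx = emit(idx) + b[b] - (emit(22) + 38)
idx = idx[idx]
idx = 12 % b * b
record(28)
idx = idx * emit(idx)
b = b + b // b
for idx in b:
    b = b + b // 9
    b = 39 * b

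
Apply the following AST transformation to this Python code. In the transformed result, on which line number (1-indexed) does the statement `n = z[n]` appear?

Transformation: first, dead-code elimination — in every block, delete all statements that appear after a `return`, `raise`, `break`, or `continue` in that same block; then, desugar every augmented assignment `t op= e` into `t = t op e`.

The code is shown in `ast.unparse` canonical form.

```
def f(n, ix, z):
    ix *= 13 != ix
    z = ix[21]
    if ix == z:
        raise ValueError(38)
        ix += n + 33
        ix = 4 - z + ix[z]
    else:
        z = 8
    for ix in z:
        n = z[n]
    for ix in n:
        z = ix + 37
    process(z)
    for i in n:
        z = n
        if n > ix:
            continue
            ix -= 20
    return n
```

9

Transformed code:
def f(n, ix, z):
    ix = ix * (13 != ix)
    z = ix[21]
    if ix == z:
        raise ValueError(38)
    else:
        z = 8
    for ix in z:
        n = z[n]
    for ix in n:
        z = ix + 37
    process(z)
    for i in n:
        z = n
        if n > ix:
            continue
    return n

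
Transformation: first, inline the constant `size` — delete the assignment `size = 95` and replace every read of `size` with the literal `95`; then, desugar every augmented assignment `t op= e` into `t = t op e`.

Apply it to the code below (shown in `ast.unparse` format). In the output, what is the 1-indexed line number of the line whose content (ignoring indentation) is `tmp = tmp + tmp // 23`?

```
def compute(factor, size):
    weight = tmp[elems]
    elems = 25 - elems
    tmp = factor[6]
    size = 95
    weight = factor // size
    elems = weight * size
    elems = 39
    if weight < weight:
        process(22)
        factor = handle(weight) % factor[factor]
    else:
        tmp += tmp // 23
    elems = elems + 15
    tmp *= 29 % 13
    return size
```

Transformed code:
def compute(factor, size):
    weight = tmp[elems]
    elems = 25 - elems
    tmp = factor[6]
    weight = factor // 95
    elems = weight * 95
    elems = 39
    if weight < weight:
        process(22)
        factor = handle(weight) % factor[factor]
    else:
        tmp = tmp + tmp // 23
    elems = elems + 15
    tmp = tmp * (29 % 13)
    return 95

12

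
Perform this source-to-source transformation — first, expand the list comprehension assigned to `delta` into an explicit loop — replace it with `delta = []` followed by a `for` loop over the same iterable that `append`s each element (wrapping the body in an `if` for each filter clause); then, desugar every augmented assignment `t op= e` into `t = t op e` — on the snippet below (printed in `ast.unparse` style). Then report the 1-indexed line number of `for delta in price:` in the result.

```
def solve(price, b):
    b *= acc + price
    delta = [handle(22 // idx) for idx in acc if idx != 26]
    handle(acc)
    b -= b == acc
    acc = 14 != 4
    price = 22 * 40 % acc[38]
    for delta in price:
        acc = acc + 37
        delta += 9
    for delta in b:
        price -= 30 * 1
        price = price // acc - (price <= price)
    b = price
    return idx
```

Transformed code:
def solve(price, b):
    b = b * (acc + price)
    delta = []
    for idx in acc:
        if idx != 26:
            delta.append(handle(22 // idx))
    handle(acc)
    b = b - (b == acc)
    acc = 14 != 4
    price = 22 * 40 % acc[38]
    for delta in price:
        acc = acc + 37
        delta = delta + 9
    for delta in b:
        price = price - 30 * 1
        price = price // acc - (price <= price)
    b = price
    return idx

11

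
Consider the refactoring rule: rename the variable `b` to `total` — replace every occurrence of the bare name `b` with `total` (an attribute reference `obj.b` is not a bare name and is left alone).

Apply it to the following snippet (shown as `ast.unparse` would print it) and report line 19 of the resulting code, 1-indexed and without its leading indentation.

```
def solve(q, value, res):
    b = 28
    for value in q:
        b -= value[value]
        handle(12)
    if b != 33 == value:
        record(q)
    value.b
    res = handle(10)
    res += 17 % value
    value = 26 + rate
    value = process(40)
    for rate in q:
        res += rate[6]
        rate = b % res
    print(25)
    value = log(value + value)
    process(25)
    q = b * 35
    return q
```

Transformed code:
def solve(q, value, res):
    total = 28
    for value in q:
        total -= value[value]
        handle(12)
    if total != 33 == value:
        record(q)
    value.b
    res = handle(10)
    res += 17 % value
    value = 26 + rate
    value = process(40)
    for rate in q:
        res += rate[6]
        rate = total % res
    print(25)
    value = log(value + value)
    process(25)
    q = total * 35
    return q

q = total * 35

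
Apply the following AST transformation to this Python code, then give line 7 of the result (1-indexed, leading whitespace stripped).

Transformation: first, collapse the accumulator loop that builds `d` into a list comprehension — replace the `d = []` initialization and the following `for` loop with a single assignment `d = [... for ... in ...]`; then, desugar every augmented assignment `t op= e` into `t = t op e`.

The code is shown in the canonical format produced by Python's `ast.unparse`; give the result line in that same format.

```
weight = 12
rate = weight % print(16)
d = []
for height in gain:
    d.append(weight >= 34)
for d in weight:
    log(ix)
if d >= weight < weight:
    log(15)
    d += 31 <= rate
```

log(15)

Transformed code:
weight = 12
rate = weight % print(16)
d = [weight >= 34 for height in gain]
for d in weight:
    log(ix)
if d >= weight < weight:
    log(15)
    d = d + (31 <= rate)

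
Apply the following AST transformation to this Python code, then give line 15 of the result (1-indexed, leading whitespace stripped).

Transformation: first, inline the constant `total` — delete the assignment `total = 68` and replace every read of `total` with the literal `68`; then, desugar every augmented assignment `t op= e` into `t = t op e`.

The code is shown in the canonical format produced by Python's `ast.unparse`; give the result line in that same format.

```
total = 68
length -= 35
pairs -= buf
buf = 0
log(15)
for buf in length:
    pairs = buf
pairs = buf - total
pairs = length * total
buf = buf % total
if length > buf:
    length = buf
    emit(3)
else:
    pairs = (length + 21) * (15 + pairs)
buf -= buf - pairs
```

Transformed code:
length = length - 35
pairs = pairs - buf
buf = 0
log(15)
for buf in length:
    pairs = buf
pairs = buf - 68
pairs = length * 68
buf = buf % 68
if length > buf:
    length = buf
    emit(3)
else:
    pairs = (length + 21) * (15 + pairs)
buf = buf - (buf - pairs)

buf = buf - (buf - pairs)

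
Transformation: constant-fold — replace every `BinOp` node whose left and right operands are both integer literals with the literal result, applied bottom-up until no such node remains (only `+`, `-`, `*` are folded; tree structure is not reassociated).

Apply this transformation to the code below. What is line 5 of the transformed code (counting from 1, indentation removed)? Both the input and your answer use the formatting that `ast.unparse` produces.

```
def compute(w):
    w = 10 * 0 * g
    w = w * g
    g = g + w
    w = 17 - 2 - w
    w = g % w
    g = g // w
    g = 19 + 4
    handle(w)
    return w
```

Transformed code:
def compute(w):
    w = 0 * g
    w = w * g
    g = g + w
    w = 15 - w
    w = g % w
    g = g // w
    g = 23
    handle(w)
    return w

w = 15 - w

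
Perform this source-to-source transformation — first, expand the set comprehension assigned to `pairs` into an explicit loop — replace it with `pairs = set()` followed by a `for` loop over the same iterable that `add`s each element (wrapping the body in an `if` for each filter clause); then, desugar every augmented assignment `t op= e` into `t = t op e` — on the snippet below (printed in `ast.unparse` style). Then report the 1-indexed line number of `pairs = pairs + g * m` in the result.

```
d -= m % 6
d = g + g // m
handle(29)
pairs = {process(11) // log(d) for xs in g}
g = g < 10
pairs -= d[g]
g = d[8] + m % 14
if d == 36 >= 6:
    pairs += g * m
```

Transformed code:
d = d - m % 6
d = g + g // m
handle(29)
pairs = set()
for xs in g:
    pairs.add(process(11) // log(d))
g = g < 10
pairs = pairs - d[g]
g = d[8] + m % 14
if d == 36 >= 6:
    pairs = pairs + g * m

11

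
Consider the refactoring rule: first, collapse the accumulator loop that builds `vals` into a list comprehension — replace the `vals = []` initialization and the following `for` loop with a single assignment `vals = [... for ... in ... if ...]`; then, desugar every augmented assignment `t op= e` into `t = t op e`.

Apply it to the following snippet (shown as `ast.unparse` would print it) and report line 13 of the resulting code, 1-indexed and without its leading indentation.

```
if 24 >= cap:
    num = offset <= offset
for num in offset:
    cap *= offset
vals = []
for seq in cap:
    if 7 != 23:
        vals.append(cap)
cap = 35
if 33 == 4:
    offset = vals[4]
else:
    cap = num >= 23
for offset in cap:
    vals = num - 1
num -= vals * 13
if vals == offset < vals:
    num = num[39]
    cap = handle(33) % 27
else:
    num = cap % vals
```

Transformed code:
if 24 >= cap:
    num = offset <= offset
for num in offset:
    cap = cap * offset
vals = [cap for seq in cap if 7 != 23]
cap = 35
if 33 == 4:
    offset = vals[4]
else:
    cap = num >= 23
for offset in cap:
    vals = num - 1
num = num - vals * 13
if vals == offset < vals:
    num = num[39]
    cap = handle(33) % 27
else:
    num = cap % vals

num = num - vals * 13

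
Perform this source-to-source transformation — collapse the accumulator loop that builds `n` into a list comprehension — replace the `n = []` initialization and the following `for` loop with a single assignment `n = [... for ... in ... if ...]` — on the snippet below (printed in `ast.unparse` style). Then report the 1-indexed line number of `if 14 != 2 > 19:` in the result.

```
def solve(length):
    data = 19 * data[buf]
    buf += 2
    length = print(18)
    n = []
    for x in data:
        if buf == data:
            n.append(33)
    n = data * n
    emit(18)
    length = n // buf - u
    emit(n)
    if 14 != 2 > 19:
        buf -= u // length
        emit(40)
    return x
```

Transformed code:
def solve(length):
    data = 19 * data[buf]
    buf += 2
    length = print(18)
    n = [33 for x in data if buf == data]
    n = data * n
    emit(18)
    length = n // buf - u
    emit(n)
    if 14 != 2 > 19:
        buf -= u // length
        emit(40)
    return x

10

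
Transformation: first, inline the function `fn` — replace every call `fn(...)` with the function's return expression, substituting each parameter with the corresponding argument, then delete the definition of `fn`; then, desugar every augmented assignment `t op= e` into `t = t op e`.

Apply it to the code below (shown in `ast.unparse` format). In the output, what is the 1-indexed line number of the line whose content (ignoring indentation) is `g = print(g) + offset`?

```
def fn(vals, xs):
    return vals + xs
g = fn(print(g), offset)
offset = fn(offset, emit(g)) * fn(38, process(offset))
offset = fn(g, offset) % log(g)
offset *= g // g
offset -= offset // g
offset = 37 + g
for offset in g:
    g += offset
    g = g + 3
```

1

Transformed code:
g = print(g) + offset
offset = (offset + emit(g)) * (38 + process(offset))
offset = (g + offset) % log(g)
offset = offset * (g // g)
offset = offset - offset // g
offset = 37 + g
for offset in g:
    g = g + offset
    g = g + 3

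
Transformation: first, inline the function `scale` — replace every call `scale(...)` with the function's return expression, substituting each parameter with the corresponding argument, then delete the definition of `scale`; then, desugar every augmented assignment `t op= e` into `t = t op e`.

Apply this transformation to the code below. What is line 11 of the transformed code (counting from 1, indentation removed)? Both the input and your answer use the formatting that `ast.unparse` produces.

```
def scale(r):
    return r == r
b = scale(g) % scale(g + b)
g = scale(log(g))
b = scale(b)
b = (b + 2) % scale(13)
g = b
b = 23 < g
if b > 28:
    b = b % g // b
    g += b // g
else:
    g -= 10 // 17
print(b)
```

Transformed code:
b = (g == g) % (g + b == g + b)
g = log(g) == log(g)
b = b == b
b = (b + 2) % (13 == 13)
g = b
b = 23 < g
if b > 28:
    b = b % g // b
    g = g + b // g
else:
    g = g - 10 // 17
print(b)

g = g - 10 // 17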